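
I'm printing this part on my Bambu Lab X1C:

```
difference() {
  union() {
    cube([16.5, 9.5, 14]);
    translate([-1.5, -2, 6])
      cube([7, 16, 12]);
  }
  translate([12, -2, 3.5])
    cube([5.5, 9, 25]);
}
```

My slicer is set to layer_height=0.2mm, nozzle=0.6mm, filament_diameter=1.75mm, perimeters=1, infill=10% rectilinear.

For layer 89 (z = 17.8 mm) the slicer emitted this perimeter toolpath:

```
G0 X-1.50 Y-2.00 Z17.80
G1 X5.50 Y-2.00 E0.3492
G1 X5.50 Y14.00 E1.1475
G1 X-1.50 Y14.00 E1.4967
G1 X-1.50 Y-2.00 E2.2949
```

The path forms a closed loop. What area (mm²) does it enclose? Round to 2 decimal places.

Apply the shoelace formula to the sequence of (X, Y) vertices; enclosed area = 112.00 mm².

112.00 mm²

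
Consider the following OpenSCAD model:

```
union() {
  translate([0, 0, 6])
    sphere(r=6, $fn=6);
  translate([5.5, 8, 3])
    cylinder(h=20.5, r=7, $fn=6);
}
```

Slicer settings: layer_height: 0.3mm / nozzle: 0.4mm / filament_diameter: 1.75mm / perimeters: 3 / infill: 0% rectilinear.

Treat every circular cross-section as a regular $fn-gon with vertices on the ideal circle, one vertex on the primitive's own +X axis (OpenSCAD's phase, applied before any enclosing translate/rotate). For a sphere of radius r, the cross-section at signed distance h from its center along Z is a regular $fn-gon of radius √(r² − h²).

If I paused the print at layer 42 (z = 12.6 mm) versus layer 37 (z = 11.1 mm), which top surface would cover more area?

Layer 42 (z = 12.6): the sphere does not reach this height (|z−center|=6.600 > r=6); the cylinder at (5.5, 8): section is a regular 6-gon, circumradius r=7 (area = (6/2)·7.000²·sin(360°/6) = 127.31 mm²); Merging all regions: only the r=7 cylinder at (5.5, 8) is present, so the union is just that shape — area = 127.31 mm². So its area = 127.31 mm². Layer 37 (z = 11.1): the sphere: section is a regular 6-gon, circumradius = √(r²−h²) = √(6²−5.1²) = 3.161 (area = (6/2)·3.161²·sin(360°/6) = 25.95 mm²); the r=7 cylinder at (5.5, 8) contributes a regular 6-gon of circumradius 7 (area = (6/2)·7.000²·sin(360°/6) = 127.31 mm²); Combining (union): the regions partially overlap — summed areas 153.26 mm² minus the doubly-counted overlap 0.03 mm² gives 153.23 mm² — area = 153.23 mm². So its area = 153.23 mm². Layer 37 is larger (153.23 vs 127.31 mm²).

layer 37 (z = 11.1 mm)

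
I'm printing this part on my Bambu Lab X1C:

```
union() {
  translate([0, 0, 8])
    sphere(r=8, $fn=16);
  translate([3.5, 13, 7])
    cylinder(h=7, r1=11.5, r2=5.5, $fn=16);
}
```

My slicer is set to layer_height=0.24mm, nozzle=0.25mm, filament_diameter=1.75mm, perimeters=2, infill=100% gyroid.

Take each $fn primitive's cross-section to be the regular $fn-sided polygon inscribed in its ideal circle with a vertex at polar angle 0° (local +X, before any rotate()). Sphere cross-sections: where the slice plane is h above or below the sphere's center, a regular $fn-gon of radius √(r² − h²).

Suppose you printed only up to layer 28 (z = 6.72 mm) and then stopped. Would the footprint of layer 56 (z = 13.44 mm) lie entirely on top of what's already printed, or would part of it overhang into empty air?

Compare the two slices. At z = 6.72: the r=8 sphere slices to a regular 16-gon of circumradius 7.897 (√(r²−h²) with h=1.28 from center) (area = (16/2)·7.897²·sin(360°/16) = 190.92 mm²); the cone at (3.5, 13) is absent (z outside [7, 14]); Merging all regions: only the r=8 sphere is present, so the union is just that shape — area = 190.92 mm². At z = 13.44: the r=8 sphere contributes a regular 16-gon of circumradius √(8²−5.44²) = 5.866 (area = (16/2)·5.866²·sin(360°/16) = 105.33 mm²); the cone at (3.5, 13) contributes a regular 16-gon of circumradius 5.980 (interpolated between r1=11.5 and r2=5.5 at t=0.920) (area = (16/2)·5.980²·sin(360°/16) = 109.48 mm²); Merging all regions: the 2 present regions are separate (no shared area or edge), so areas and boundary lengths simply add and each stays a separate island — area = 214.81 mm². Checking containment: at z = 13.44 the cross-section extends beyond the z = 6.72 cross-section by about 109.08 mm².

part overhangs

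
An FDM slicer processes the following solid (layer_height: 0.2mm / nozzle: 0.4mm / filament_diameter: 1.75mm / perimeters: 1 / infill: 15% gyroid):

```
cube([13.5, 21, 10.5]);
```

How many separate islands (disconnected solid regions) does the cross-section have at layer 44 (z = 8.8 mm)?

At z = 8.8 mm: the cube (footprint 13.5×21) is included at this height. Overall, the cross-section is a single solid region. Island count = 1.

1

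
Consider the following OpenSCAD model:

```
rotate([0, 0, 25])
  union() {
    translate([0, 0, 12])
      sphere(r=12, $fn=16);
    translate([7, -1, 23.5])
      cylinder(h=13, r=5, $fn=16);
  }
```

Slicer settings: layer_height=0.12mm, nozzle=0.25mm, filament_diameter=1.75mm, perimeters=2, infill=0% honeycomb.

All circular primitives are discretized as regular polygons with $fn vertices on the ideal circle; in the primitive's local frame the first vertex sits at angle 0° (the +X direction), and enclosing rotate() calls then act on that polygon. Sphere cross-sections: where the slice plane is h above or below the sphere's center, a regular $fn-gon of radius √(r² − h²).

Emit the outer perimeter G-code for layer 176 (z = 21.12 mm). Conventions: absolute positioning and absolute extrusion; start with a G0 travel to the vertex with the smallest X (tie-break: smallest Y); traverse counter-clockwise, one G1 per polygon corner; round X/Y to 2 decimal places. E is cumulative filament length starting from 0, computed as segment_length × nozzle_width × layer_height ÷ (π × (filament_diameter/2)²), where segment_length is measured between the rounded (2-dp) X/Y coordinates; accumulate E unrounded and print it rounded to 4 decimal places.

G0 X-7.79 Y-0.34 Z21.12
G1 X-7.07 Y-3.30 E0.0380
G1 X-5.27 Y-5.75 E0.0759
G1 X-2.67 Y-7.33 E0.1139
G1 X0.34 Y-7.79 E0.1518
G1 X3.30 Y-7.07 E0.1898
G1 X5.75 Y-5.27 E0.2278
G1 X7.33 Y-2.67 E0.2657
G1 X7.79 Y0.34 E0.3037
G1 X7.07 Y3.30 E0.3417
G1 X5.27 Y5.75 E0.3796
G1 X2.67 Y7.33 E0.4175
G1 X-0.34 Y7.79 E0.4555
G1 X-3.30 Y7.07 E0.4935
G1 X-5.75 Y5.27 E0.5314
G1 X-7.33 Y2.67 E0.5694
G1 X-7.79 Y-0.34 E0.6074

At z = 21.12 mm: the r=12 sphere contributes a regular 16-gon of circumradius √(12²−9.12²) = 7.799; the cylinder at (7, -1) is not intersected at this z (z outside [23.5, 36.5]); Taking the union: only the r=12 sphere is present, so the union is just that shape — 1 connected region; (whole slice rotated 25° about Z — lengths, areas and connectivity unchanged). The outline is a single polygon with 16 vertices. Extrusion per mm of travel: 0.25 × 0.12 / (π × 0.875²) = 0.012473. Accumulating E over each segment gives final E = 0.6074.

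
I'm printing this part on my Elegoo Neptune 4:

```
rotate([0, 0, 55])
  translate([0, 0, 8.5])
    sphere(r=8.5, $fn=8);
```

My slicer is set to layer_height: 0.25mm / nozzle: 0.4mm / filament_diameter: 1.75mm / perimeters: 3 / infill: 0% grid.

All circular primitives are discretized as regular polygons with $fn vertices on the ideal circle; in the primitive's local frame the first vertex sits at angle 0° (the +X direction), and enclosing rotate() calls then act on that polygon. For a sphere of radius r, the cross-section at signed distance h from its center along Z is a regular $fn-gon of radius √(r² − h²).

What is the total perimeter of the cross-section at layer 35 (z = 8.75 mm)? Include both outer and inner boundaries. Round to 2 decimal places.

At z = 8.75 mm: the sphere: section is a regular 8-gon, circumradius = √(r²−h²) = √(8.5²−0.25²) = 8.496 (perimeter = 2·8·8.496·sin(180°/8) = 52.02 mm); (rotated 55° about Z; rotation is an isometry so areas/perimeters/island counts are preserved). Overall, the cross-section is a single solid region. Total boundary length (outer) = 52.02 mm.

52.02 mm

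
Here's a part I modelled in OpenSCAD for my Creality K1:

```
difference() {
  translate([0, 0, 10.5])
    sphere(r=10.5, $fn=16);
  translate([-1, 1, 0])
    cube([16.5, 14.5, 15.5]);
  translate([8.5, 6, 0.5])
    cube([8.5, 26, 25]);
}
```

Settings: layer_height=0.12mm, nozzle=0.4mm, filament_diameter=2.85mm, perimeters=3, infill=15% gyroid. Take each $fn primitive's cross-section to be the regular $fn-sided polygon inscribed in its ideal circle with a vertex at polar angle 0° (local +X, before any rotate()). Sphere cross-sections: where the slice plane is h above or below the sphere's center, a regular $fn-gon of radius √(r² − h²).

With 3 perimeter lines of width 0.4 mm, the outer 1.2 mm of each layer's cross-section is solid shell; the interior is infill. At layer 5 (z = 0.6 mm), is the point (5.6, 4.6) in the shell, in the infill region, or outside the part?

outside

At z = 0.6 mm: the sphere: section is a regular 16-gon, circumradius = √(r²−h²) = √(10.5²−9.9²) = 3.499; the cube at (-1, 1) is present — its section is the full 16.5×14.5 rectangle; the cube at (8.5, 6) is present — its section is the full 8.5×26 rectangle; After the difference (first − rest): starting from the r=10.5 sphere, the 16.5×14.5 cube at (-1, 1) partially overlaps it — only the 8.37 mm² overlap (of its 239.25 mm²) is removed, clipping the outline; the 8.5×26 cube at (8.5, 6) misses the remaining region (no effect) — 1 connected region. Overall, the cross-section is a single solid region. The nearest boundary edge runs (-1.00, 1.00)→(3.30, 1.00); distance from the point to it = 4.27 mm. The point is not inside any of the regions above, so it lies outside the cross-section (4.27 mm from the nearest boundary).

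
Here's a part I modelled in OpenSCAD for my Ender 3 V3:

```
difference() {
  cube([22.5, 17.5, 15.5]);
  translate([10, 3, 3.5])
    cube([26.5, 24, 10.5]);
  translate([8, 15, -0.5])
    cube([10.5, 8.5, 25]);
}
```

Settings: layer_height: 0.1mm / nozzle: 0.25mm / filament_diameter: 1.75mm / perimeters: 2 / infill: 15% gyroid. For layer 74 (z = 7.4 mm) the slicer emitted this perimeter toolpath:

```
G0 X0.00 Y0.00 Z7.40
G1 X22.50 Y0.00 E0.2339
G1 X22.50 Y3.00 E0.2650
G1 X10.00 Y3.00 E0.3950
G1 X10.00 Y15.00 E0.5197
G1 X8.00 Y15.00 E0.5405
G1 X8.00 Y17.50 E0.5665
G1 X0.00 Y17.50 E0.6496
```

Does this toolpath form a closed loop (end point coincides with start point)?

no

Start point (G0): (0.00, 0.00). End point (last G1): the path does not return to the start — open.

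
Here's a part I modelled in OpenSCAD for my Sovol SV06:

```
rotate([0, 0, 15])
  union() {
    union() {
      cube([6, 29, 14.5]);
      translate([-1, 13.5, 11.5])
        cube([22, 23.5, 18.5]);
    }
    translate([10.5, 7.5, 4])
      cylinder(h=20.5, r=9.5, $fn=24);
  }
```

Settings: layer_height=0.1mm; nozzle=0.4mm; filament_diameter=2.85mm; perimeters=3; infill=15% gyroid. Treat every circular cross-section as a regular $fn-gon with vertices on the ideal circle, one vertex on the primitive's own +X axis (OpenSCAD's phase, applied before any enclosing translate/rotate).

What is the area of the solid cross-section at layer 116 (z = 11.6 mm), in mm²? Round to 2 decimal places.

789.03 mm²

At z = 11.6 mm: the cube is present — its section is the full 6×29 rectangle (area 174.00 mm²); the cube at (-1, 13.5) is present — its section is the full 22×23.5 rectangle (area 517.00 mm²); Merging all regions: the regions partially overlap — summed areas 691.00 mm² minus the doubly-counted overlap 93.00 mm² gives 598.00 mm² — area = 598.00 mm²; the r=9.5 cylinder at (10.5, 7.5) contributes a regular 24-gon of circumradius 9.5 (area = (24/2)·9.500²·sin(360°/24) = 280.30 mm²); Combining (union): the regions partially overlap — summed areas 878.30 mm² minus the doubly-counted overlap 89.28 mm² gives 789.03 mm² — area = 789.03 mm²; (whole slice rotated 15° about Z — lengths, areas and connectivity unchanged). Overall, the cross-section is a single solid region. Net area = 789.03 mm².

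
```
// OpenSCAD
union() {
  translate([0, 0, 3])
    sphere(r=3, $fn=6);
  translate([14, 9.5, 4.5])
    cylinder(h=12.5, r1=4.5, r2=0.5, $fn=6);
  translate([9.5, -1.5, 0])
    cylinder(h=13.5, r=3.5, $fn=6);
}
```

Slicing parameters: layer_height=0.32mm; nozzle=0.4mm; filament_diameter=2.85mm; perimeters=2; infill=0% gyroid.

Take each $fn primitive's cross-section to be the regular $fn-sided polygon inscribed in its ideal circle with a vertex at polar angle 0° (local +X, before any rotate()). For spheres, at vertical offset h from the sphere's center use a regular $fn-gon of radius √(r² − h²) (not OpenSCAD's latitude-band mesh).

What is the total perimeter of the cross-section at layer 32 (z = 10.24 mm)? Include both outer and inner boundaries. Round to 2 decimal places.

36.98 mm

At z = 10.24 mm: the sphere is not intersected at this z (|z−center|=7.240 > r=3); the cone at (14, 9.5) contributes a regular 6-gon of circumradius 2.663 (interpolated between r1=4.5 and r2=0.5 at t=0.459) (perimeter = 2·6·2.663·sin(180°/6) = 15.98 mm); the r=3.5 cylinder at (9.5, -1.5) contributes a regular 6-gon of circumradius 3.5 (perimeter = 2·6·3.500·sin(180°/6) = 21.00 mm); Merging all regions: the 2 present regions are separate (no shared area or edge), so areas and boundary lengths simply add and each stays a separate island — boundary = 36.98 mm. Overall, the cross-section has 2 separate islands. Total boundary length (outer) = 36.98 mm.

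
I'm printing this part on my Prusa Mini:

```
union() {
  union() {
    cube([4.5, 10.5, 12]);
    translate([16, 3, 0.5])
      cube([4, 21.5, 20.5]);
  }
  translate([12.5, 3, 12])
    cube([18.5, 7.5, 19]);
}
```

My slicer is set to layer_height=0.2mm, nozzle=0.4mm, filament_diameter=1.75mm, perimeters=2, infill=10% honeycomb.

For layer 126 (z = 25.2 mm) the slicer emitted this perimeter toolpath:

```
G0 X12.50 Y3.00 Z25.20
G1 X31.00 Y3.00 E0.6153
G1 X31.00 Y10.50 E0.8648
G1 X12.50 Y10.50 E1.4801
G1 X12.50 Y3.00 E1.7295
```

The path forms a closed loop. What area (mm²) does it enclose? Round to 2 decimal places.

138.75 mm²

Apply the shoelace formula to the sequence of (X, Y) vertices; enclosed area = 138.75 mm².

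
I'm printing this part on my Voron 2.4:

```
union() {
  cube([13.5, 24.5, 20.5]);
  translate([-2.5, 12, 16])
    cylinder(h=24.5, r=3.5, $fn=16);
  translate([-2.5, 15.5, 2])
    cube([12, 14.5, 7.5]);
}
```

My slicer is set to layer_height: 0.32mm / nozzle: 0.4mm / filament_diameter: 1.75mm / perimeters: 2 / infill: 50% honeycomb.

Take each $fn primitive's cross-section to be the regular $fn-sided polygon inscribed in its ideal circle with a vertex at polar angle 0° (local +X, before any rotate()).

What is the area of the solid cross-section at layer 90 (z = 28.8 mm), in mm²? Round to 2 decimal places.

At z = 28.8 mm: the cube does not reach this height (z outside [0, 20.5]); the cylinder at (-2.5, 12): section is a regular 16-gon, circumradius r=3.5 (area = (16/2)·3.500²·sin(360°/16) = 37.50 mm²); the cube at (-2.5, 15.5) is absent (z outside [2, 9.5]); Combining (union): only the r=3.5 cylinder at (-2.5, 12) is present, so the union is just that shape — area = 37.50 mm². Overall, the cross-section is a single solid region. Net area = 37.50 mm².

37.50 mm²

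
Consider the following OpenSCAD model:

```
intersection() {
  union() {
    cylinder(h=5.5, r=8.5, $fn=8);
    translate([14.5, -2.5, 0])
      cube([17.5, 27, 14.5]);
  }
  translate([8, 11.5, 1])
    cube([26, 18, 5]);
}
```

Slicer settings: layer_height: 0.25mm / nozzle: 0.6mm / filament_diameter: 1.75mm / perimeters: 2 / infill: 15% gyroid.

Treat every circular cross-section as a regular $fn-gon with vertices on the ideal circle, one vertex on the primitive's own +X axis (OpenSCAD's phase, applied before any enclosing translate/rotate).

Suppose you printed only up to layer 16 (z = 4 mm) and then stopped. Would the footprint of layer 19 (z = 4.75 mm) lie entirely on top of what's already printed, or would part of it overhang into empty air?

Compare the two slices. At z = 4: the r=8.5 cylinder gives a regular 8-gon of circumradius 8.5 (constant along its height) (area = (8/2)·8.500²·sin(360°/8) = 204.35 mm²); the 17.5×27 cube at (14.5, -2.5) contributes its full rectangle (area 472.50 mm²); Merging all regions: the 2 present regions are separate (no shared area or edge), so areas and boundary lengths simply add and each stays a separate island — area = 676.85 mm²; the cube at (8, 11.5) is present — its section is the full 26×18 rectangle (area 468.00 mm²); Keeping only the common overlap: the 26×18 cube at (8, 11.5) partially overlaps that combined region; clipping to the common part keeps 227.50 mm² — area = 227.50 mm². At z = 4.75: the r=8.5 cylinder gives a regular 8-gon of circumradius 8.5 (constant along its height) (area = (8/2)·8.500²·sin(360°/8) = 204.35 mm²); the cube at (14.5, -2.5) is present — its section is the full 17.5×27 rectangle (area 472.50 mm²); Taking the union: the 2 present regions are separate (no shared area or edge), so areas and boundary lengths simply add and each stays a separate island — area = 676.85 mm²; the cube at (8, 11.5) (footprint 26×18) is included at this height (area 468.00 mm²); After intersecting: the 26×18 cube at (8, 11.5) partially overlaps that combined region; clipping to the common part keeps 227.50 mm² — area = 227.50 mm². Checking containment: the cross-section at z = 4.75 is a subset of the cross-section at z = 4.

entirely on top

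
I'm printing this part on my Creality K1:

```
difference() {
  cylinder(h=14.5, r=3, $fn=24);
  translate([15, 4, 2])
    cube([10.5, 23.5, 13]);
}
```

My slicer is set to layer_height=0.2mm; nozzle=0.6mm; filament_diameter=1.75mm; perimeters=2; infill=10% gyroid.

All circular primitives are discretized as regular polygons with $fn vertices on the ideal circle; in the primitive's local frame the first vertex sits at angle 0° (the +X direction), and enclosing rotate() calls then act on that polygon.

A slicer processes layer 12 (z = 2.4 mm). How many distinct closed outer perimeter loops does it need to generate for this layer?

1

At z = 2.4 mm: the r=3 cylinder gives a regular 24-gon of circumradius 3 (constant along its height); the cube at (15, 4) (footprint 10.5×23.5) is included at this height; Taking the first minus the rest: starting from the r=3 cylinder, the 10.5×23.5 cube at (15, 4) misses the remaining region (no effect) — 1 connected region. The result has 1 disconnected region.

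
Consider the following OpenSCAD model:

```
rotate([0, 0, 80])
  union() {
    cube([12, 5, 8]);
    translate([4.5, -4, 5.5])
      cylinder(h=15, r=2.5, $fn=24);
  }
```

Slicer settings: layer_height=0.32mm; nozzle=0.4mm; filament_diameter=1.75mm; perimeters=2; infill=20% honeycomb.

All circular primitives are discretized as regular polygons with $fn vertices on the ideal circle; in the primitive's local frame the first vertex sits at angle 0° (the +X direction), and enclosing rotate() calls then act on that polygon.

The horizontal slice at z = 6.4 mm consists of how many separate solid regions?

At z = 6.4 mm: the cube is present — its section is the full 12×5 rectangle; the cylinder at (4.5, -4): section is a regular 24-gon, circumradius r=2.5; Taking the union: the 2 present regions are separate (no shared area or edge), so areas and boundary lengths simply add and each stays a separate island — 2 connected regions; (rotated 80° about Z; rotation is an isometry so areas/perimeters/island counts are preserved). The result has 2 disconnected regions.

2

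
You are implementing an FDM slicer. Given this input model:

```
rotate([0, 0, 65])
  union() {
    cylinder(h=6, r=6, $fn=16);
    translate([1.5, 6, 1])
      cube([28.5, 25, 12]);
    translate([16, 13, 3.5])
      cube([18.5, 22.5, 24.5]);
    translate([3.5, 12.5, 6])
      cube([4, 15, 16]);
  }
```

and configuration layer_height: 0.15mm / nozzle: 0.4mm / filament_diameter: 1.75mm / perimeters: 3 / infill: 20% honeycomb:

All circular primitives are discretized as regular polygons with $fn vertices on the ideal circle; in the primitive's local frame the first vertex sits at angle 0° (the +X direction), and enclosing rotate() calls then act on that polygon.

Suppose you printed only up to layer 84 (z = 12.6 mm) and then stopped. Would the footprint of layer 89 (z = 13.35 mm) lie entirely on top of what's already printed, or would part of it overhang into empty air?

entirely on top

Compare the two slices. At z = 12.6: the cylinder does not reach this height (z outside [0, 6]); the cube at (1.5, 6) is present — its section is the full 28.5×25 rectangle (area 712.50 mm²); the cube at (16, 13) is present — its section is the full 18.5×22.5 rectangle (area 416.25 mm²); the cube at (3.5, 12.5) (footprint 4×15) is included at this height (area 60.00 mm²); Merging all regions: the regions partially overlap — summed areas 1188.75 mm² minus the doubly-counted overlap 312.00 mm² gives 876.75 mm² — area = 876.75 mm²; (whole slice rotated 65° about Z — lengths, areas and connectivity unchanged). At z = 13.35: the cylinder is absent (z outside [0, 6]); the cube at (1.5, 6) does not reach this height (z outside [1, 13]); the cube at (16, 13) is present — its section is the full 18.5×22.5 rectangle (area 416.25 mm²); the cube at (3.5, 12.5) (footprint 4×15) is included at this height (area 60.00 mm²); Taking the union: the 2 present regions are separate (no shared area or edge), so areas and boundary lengths simply add and each stays a separate island — area = 476.25 mm²; (rotated 65° about Z; rotation is an isometry so areas/perimeters/island counts are preserved). Checking containment: the cross-section at z = 13.35 is a subset of the cross-section at z = 12.6.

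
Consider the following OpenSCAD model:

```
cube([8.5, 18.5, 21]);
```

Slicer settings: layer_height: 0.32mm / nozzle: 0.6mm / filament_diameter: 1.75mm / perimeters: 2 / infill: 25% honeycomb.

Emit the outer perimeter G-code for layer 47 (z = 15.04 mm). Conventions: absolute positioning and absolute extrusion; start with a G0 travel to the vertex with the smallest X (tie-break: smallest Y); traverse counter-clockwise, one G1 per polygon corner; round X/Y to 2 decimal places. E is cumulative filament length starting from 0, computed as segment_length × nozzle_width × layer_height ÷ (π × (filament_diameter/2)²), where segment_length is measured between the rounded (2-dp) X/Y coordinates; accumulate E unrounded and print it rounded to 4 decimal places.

At z = 15.04 mm: the cube (footprint 8.5×18.5) is included at this height. The outline is a single polygon with 4 vertices. Extrusion per mm of travel: 0.6 × 0.32 / (π × 0.875²) = 0.079824. Accumulating E over each segment gives final E = 4.3105.

G0 X0.00 Y0.00 Z15.04
G1 X8.50 Y0.00 E0.6785
G1 X8.50 Y18.50 E2.1553
G1 X0.00 Y18.50 E2.8338
G1 X0.00 Y0.00 E4.3105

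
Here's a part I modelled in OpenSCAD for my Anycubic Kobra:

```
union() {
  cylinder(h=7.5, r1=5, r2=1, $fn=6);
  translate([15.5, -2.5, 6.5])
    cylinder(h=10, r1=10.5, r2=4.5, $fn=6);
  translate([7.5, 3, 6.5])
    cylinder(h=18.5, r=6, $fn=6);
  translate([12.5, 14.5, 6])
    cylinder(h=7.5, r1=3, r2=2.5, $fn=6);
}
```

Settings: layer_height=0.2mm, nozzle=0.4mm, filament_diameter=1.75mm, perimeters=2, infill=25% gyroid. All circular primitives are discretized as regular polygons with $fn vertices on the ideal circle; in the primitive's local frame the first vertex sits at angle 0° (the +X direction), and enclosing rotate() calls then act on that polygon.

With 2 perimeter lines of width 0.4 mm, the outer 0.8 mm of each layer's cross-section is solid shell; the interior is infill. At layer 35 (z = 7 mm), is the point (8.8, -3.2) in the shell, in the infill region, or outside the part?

infill

At z = 7 mm: the cone: at t=0.933 of its height the radius interpolates to r₁+(r₂−r₁)t = 1.267, giving a regular 6-gon of that circumradius; the cone at (15.5, -2.5) (r1=10.5→r2=4.5) has section circumradius 10.200 here — a regular 6-gon; the cylinder at (7.5, 3): section is a regular 6-gon, circumradius r=6; the cone at (12.5, 14.5) (r1=3→r2=2.5) has section circumradius 2.933 here — a regular 6-gon; Merging all regions: the regions partially overlap (shared area 36.44 mm²), so overlapping operands fuse into one piece — 3 connected regions. Overall, the cross-section has 3 separate islands. The nearest boundary edge runs (10.40, -11.33)→(5.30, -2.50); distance from the point to it = 2.68 mm. (Shell/infill is judged within the island containing the point — the largest one.) The point is inside the cross-section and 2.68 mm from the nearest boundary — more than the 0.8 mm shell width (2 × 0.4), so it's in the infill interior.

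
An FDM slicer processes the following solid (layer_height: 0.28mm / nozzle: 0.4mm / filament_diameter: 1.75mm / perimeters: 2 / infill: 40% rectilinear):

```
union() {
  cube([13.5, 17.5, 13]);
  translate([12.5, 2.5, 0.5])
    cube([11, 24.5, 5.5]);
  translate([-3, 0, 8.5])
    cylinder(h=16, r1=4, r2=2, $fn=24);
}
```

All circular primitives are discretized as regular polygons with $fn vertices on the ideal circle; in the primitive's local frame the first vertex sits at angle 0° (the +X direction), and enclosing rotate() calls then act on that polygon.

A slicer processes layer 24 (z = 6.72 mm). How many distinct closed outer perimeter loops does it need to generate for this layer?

At z = 6.72 mm: the cube is present — its section is the full 13.5×17.5 rectangle; the cube at (12.5, 2.5) does not reach this height (z outside [0.5, 6]); the cone at (-3, 0) is absent (z outside [8.5, 24.5]); Taking the union: only the 13.5×17.5 cube is present, so the union is just that shape — 1 connected region. The result has 1 disconnected region.

1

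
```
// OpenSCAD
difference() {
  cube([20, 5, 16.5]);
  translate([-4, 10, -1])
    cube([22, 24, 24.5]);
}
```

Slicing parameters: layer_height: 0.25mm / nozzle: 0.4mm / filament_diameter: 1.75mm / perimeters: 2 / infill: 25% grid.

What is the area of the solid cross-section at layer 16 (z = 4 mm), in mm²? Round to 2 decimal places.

At z = 4 mm: the cube (footprint 20×5) is included at this height (area 100.00 mm²); the 22×24 cube at (-4, 10) contributes its full rectangle (area 528.00 mm²); Taking the first minus the rest: starting from the 20×5 cube (100.00 mm²), the 22×24 cube at (-4, 10) misses the remaining region (no effect) — area = 100.00 mm². Overall, the cross-section is a single solid region. Net area = 100.00 mm².

100.00 mm²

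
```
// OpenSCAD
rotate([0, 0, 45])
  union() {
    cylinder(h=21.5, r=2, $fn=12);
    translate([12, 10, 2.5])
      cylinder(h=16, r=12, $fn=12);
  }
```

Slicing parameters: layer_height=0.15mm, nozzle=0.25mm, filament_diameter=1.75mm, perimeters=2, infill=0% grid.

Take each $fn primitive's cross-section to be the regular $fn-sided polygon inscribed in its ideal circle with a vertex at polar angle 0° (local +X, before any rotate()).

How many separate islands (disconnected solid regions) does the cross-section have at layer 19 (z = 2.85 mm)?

2

At z = 2.85 mm: the r=2 cylinder contributes a regular 12-gon of circumradius 2; the r=12 cylinder at (12, 10) contributes a regular 12-gon of circumradius 12; Taking the union: the 2 present regions are separate (no shared area or edge), so areas and boundary lengths simply add and each stays a separate island — 2 connected regions; (rotated 45° about Z; rotation is an isometry so areas/perimeters/island counts are preserved). Overall, the cross-section has 2 separate islands. Island count = 2.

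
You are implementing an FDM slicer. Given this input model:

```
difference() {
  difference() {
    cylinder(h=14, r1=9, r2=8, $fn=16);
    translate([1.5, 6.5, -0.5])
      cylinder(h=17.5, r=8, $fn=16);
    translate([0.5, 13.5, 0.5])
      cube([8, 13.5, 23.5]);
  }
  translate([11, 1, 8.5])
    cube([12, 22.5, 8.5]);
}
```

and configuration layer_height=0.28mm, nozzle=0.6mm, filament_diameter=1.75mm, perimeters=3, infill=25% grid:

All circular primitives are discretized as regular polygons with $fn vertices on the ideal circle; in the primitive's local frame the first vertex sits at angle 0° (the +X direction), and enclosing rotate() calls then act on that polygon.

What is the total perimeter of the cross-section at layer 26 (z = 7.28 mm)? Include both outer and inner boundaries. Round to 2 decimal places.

At z = 7.28 mm: the cone contributes a regular 16-gon of circumradius 8.480 (interpolated between r1=9 and r2=8 at t=0.520) (perimeter = 2·16·8.480·sin(180°/16) = 52.94 mm); the r=8 cylinder at (1.5, 6.5) gives a regular 16-gon of circumradius 8 (constant along its height) (perimeter = 2·16·8.000·sin(180°/16) = 49.94 mm); the cube at (0.5, 13.5) (footprint 8×13.5) is included at this height (perimeter 43.00 mm); Taking the first minus the rest: starting from the cone, the r=8 cylinder at (1.5, 6.5) partially overlaps it — only the 102.38 mm² overlap (of its 195.93 mm²) is removed, clipping the outline; the 8×13.5 cube at (0.5, 13.5) misses the remaining region (no effect) — boundary = 54.09 mm; the cube at (11, 1) is not intersected at this z (z outside [8.5, 17]); Subtracting the remaining from the first: none of the subtracted shapes is present at this height, so that combined region is unchanged — boundary = 54.09 mm. Overall, the cross-section is a single solid region. Total boundary length (outer) = 54.09 mm.

54.09 mm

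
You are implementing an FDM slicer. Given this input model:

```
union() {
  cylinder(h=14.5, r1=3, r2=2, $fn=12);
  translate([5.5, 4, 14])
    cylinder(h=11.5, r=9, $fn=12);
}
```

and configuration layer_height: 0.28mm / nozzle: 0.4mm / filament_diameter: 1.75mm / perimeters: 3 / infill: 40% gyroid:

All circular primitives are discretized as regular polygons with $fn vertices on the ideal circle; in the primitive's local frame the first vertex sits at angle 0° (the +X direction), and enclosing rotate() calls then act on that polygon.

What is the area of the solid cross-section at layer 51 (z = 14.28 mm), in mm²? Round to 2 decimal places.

243.00 mm²

At z = 14.28 mm: the cone contributes a regular 12-gon of circumradius 2.015 (interpolated between r1=3 and r2=2 at t=0.985) (area = (12/2)·2.015²·sin(360°/12) = 12.18 mm²); the r=9 cylinder at (5.5, 4) gives a regular 12-gon of circumradius 9 (constant along its height) (area = (12/2)·9.000²·sin(360°/12) = 243.00 mm²); Taking the union: the cone lies entirely inside the r=9 cylinder at (5.5, 4), so the union is just the r=9 cylinder at (5.5, 4) — area = 243.00 mm². Overall, the cross-section is a single solid region. Net area = 243.00 mm².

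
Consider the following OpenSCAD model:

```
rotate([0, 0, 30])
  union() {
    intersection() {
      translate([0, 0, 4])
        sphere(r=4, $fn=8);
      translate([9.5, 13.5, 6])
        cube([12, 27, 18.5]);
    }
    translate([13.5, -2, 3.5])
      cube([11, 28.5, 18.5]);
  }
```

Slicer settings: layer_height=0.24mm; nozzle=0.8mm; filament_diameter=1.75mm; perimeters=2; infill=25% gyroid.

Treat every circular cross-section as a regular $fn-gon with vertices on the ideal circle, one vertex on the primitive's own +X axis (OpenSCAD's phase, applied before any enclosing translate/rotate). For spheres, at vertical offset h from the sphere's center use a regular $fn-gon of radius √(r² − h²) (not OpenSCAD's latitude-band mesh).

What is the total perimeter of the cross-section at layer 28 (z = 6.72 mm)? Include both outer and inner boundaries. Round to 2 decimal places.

At z = 6.72 mm: the r=4 sphere contributes a regular 8-gon of circumradius √(4²−2.72²) = 2.933 (perimeter = 2·8·2.933·sin(180°/8) = 17.96 mm); the 12×27 cube at (9.5, 13.5) contributes its full rectangle (perimeter 78.00 mm); After intersecting: the 12×27 cube at (9.5, 13.5) does not overlap the r=4 sphere (empty) — nothing remains; the cube at (13.5, -2) is present — its section is the full 11×28.5 rectangle (perimeter 79.00 mm); Combining (union): only the 11×28.5 cube at (13.5, -2) is present, so the union is just that shape — boundary = 79.00 mm; (whole slice rotated 30° about Z — lengths, areas and connectivity unchanged). Overall, the cross-section is a single solid region. Total boundary length (outer) = 79.00 mm.

79.00 mm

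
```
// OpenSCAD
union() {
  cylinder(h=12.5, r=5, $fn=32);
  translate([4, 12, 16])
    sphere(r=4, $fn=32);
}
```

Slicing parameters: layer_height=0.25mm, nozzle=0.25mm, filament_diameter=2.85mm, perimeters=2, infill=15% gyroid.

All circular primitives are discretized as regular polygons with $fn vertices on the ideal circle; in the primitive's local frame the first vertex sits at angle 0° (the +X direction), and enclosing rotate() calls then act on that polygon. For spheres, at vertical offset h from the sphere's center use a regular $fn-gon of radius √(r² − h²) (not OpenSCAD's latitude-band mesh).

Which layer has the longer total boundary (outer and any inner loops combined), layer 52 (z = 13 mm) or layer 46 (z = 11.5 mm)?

Layer 52 (z = 13): the cylinder does not reach this height (z outside [0, 12.5]); the r=4 sphere at (4, 12) contributes a regular 32-gon of circumradius √(4²−3²) = 2.646 (perimeter = 2·32·2.646·sin(180°/32) = 16.60 mm); Combining (union): only the r=4 sphere at (4, 12) is present, so the union is just that shape — boundary = 16.60 mm. So its perimeter = 16.60 mm. Layer 46 (z = 11.5): the r=5 cylinder gives a regular 32-gon of circumradius 5 (constant along its height) (perimeter = 2·32·5.000·sin(180°/32) = 31.37 mm); the sphere at (4, 12) does not reach this height (|z−center|=4.500 > r=4); Combining (union): only the r=5 cylinder is present, so the union is just that shape — boundary = 31.37 mm. So its perimeter = 31.37 mm. Layer 46 is larger (31.37 vs 16.60 mm).

layer 46 (z = 11.5 mm)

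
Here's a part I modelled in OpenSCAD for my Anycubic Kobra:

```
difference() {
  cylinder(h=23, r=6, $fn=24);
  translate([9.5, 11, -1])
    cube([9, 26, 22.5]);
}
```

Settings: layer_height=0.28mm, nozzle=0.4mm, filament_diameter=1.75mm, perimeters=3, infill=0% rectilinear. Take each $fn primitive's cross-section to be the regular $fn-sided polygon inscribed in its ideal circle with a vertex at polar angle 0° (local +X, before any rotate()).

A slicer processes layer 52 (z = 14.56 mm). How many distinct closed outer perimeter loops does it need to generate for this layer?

At z = 14.56 mm: the r=6 cylinder gives a regular 24-gon of circumradius 6 (constant along its height); the 9×26 cube at (9.5, 11) contributes its full rectangle; After the difference (first − rest): starting from the r=6 cylinder, the 9×26 cube at (9.5, 11) misses the remaining region (no effect) — 1 connected region. The result has 1 disconnected region.

1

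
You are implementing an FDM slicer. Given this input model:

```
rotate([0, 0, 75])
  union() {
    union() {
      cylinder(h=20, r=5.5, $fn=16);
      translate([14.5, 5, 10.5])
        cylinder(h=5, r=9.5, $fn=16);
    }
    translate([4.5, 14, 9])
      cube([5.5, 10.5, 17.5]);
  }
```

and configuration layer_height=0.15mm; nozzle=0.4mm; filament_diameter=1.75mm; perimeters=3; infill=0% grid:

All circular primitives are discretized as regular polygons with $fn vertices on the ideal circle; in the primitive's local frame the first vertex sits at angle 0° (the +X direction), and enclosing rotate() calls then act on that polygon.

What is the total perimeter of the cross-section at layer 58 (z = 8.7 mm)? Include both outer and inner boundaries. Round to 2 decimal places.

At z = 8.7 mm: the r=5.5 cylinder contributes a regular 16-gon of circumradius 5.5 (perimeter = 2·16·5.500·sin(180°/16) = 34.34 mm); the cylinder at (14.5, 5) does not reach this height (z outside [10.5, 15.5]); Merging all regions: only the r=5.5 cylinder is present, so the union is just that shape — boundary = 34.34 mm; the cube at (4.5, 14) does not reach this height (z outside [9, 26.5]); Taking the union: only the result so far is present, so the union is just that shape — boundary = 34.34 mm; (rotated 75° about Z; rotation is an isometry so areas/perimeters/island counts are preserved). Overall, the cross-section is a single solid region. Total boundary length (outer) = 34.34 mm.

34.34 mm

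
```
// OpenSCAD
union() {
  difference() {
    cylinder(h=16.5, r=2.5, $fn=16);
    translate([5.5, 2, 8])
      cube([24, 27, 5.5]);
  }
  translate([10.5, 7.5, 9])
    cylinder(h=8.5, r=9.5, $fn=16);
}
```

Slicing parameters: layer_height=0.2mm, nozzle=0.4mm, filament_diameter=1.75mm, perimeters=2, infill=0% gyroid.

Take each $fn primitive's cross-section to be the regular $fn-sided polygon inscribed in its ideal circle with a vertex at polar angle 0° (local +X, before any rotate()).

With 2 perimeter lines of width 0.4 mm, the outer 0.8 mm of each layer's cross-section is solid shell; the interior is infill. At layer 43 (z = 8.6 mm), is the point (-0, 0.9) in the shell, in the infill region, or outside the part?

infill

At z = 8.6 mm: the cylinder: section is a regular 16-gon, circumradius r=2.5; the 24×27 cube at (5.5, 2) contributes its full rectangle; After the difference (first − rest): starting from the r=2.5 cylinder, the 24×27 cube at (5.5, 2) misses the remaining region (no effect) — 1 connected region; the cylinder at (10.5, 7.5) is not intersected at this z (z outside [9, 17.5]); Taking the union: only that combined region is present, so the union is just that shape — 1 connected region. Overall, the cross-section is a single solid region. The nearest boundary edge runs (-0.96, 2.31)→(0.00, 2.50); distance from the point to it = 1.57 mm. The point is inside the cross-section and 1.57 mm from the nearest boundary — more than the 0.8 mm shell width (2 × 0.4), so it's in the infill interior.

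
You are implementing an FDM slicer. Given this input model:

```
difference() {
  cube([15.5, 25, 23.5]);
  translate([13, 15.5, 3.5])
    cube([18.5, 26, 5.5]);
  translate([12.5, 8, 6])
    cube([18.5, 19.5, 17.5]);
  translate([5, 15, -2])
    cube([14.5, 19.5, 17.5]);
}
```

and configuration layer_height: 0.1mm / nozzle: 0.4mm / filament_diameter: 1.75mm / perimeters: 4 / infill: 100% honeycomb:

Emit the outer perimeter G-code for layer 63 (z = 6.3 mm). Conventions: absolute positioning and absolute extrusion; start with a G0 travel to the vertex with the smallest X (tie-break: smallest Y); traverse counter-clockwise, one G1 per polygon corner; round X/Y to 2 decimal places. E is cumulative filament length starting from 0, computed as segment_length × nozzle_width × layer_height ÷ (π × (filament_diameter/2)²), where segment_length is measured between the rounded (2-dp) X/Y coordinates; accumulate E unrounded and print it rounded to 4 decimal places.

G0 X0.00 Y0.00 Z6.30
G1 X15.50 Y0.00 E0.2578
G1 X15.50 Y8.00 E0.3908
G1 X12.50 Y8.00 E0.4407
G1 X12.50 Y15.00 E0.5571
G1 X5.00 Y15.00 E0.6818
G1 X5.00 Y25.00 E0.8481
G1 X0.00 Y25.00 E0.9313
G1 X0.00 Y0.00 E1.3470

At z = 6.3 mm: the cube is present — its section is the full 15.5×25 rectangle; the 18.5×26 cube at (13, 15.5) contributes its full rectangle; the cube at (12.5, 8) (footprint 18.5×19.5) is included at this height; the cube at (5, 15) (footprint 14.5×19.5) is included at this height; Subtracting the remaining from the first: starting from the 15.5×25 cube, the 18.5×26 cube at (13, 15.5) partially overlaps it — only the 23.75 mm² overlap (of its 481.00 mm²) is removed, clipping the outline; the 18.5×19.5 cube at (12.5, 8) partially overlaps it — only the 27.25 mm² overlap (of its 360.75 mm²) is removed, clipping the outline; the 14.5×19.5 cube at (5, 15) partially overlaps it — only the 75.00 mm² overlap (of its 282.75 mm²) is removed, clipping the outline — 1 connected region. The outline is a single polygon with 8 vertices. Extrusion per mm of travel: 0.4 × 0.1 / (π × 0.875²) = 0.016630. Accumulating E over each segment gives final E = 1.3470.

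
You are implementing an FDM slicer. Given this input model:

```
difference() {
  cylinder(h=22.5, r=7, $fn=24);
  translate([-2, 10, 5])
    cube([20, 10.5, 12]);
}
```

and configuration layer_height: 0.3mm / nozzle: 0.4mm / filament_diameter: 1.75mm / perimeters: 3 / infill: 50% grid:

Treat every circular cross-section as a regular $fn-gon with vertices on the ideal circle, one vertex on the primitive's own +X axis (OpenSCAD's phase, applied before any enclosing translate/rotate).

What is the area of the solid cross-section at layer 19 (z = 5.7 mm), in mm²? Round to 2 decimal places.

At z = 5.7 mm: the cylinder: section is a regular 24-gon, circumradius r=7 (area = (24/2)·7.000²·sin(360°/24) = 152.19 mm²); the cube at (-2, 10) is present — its section is the full 20×10.5 rectangle (area 210.00 mm²); Taking the first minus the rest: starting from the r=7 cylinder (152.19 mm²), the 20×10.5 cube at (-2, 10) misses the remaining region (no effect) — area = 152.19 mm². Overall, the cross-section is a single solid region. Net area = 152.19 mm².

152.19 mm²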